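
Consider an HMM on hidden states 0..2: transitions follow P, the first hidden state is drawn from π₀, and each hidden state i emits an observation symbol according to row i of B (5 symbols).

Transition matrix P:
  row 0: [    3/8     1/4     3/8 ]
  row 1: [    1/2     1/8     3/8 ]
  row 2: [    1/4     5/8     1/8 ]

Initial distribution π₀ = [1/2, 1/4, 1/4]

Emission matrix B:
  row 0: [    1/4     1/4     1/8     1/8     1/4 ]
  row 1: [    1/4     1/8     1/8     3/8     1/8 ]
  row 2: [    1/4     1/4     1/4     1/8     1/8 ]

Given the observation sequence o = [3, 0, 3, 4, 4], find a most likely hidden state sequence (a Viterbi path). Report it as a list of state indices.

t=0: δ = [6.250e-02, 9.375e-02, 3.125e-02]  (obs o_0=3)
t=1: δ = [1.172e-02, 4.883e-03, 8.789e-03]  ψ = [1, 2, 1]  (obs o_1=0)
t=2: δ = [5.493e-04, 2.060e-03, 5.493e-04]  ψ = [0, 2, 0]  (obs o_2=3)
t=3: δ = [2.575e-04, 4.292e-05, 9.656e-05]  ψ = [1, 2, 1]  (obs o_3=4)
t=4: δ = [2.414e-05, 8.047e-06, 1.207e-05]  ψ = [0, 0, 0]  (obs o_4=4)
backtrack: best end state = 0; path = [1, 2, 1, 0, 0]

path = [1, 2, 1, 0, 0]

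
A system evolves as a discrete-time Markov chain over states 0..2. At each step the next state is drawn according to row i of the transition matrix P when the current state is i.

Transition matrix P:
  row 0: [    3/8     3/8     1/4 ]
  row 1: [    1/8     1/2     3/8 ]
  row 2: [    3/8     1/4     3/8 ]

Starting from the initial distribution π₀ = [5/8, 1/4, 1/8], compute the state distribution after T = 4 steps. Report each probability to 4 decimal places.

t=0: π = [0.6250, 0.2500, 0.1250]
t=1: π = [0.3125, 0.3906, 0.2969]
t=2: π = [0.2773, 0.3867, 0.3359]
t=3: π = [0.2783, 0.3813, 0.3403]
t=4: π = [0.2797, 0.3801, 0.3402]

π = [0.2797, 0.3801, 0.3402]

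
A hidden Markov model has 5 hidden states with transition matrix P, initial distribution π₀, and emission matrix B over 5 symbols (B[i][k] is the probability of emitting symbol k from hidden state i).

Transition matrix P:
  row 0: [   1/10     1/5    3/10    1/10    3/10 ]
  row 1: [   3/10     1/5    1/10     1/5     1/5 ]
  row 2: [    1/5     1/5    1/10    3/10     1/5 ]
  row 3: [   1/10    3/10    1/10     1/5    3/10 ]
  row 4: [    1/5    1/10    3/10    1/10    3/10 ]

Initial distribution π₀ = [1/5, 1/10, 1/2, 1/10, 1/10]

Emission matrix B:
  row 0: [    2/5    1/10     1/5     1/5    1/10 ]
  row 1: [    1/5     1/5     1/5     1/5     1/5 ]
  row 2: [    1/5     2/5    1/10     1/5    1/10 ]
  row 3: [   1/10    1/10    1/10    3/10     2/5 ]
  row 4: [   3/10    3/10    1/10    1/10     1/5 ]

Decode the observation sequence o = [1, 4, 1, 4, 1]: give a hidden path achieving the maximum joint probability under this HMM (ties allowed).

path = [2, 3, 4, 4, 2]

t=0: δ = [2.000e-02, 2.000e-02, 2.000e-01, 1.000e-02, 3.000e-02]  (obs o_0=1)
t=1: δ = [4.000e-03, 8.000e-03, 2.000e-03, 2.400e-02, 8.000e-03]  ψ = [2, 2, 2, 2, 2]  (obs o_1=4)
t=2: δ = [2.400e-04, 1.440e-03, 9.600e-04, 4.800e-04, 2.160e-03]  ψ = [1, 3, 3, 3, 3]  (obs o_2=1)
t=3: δ = [4.320e-05, 5.760e-05, 6.480e-05, 1.152e-04, 1.296e-04]  ψ = [1, 1, 4, 1, 4]  (obs o_3=4)
t=4: δ = [2.592e-06, 6.912e-06, 1.555e-05, 2.304e-06, 1.166e-05]  ψ = [4, 3, 4, 3, 4]  (obs o_4=1)
backtrack: best end state = 2; path = [2, 3, 4, 4, 2]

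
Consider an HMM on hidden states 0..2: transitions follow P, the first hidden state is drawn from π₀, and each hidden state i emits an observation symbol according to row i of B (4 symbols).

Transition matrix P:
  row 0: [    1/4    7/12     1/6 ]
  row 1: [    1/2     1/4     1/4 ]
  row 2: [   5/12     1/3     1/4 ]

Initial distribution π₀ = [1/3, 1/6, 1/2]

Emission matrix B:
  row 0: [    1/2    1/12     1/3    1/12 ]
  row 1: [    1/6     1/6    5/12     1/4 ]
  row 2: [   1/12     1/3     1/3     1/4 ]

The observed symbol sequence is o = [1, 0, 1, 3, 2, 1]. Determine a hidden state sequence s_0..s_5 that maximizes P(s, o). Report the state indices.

t=0: δ = [2.778e-02, 2.778e-02, 1.667e-01]  (obs o_0=1)
t=1: δ = [3.472e-02, 9.259e-03, 3.472e-03]  ψ = [2, 2, 2]  (obs o_1=0)
t=2: δ = [7.234e-04, 3.376e-03, 1.929e-03]  ψ = [0, 0, 0]  (obs o_2=1)
t=3: δ = [1.407e-04, 2.110e-04, 2.110e-04]  ψ = [1, 1, 1]  (obs o_3=3)
t=4: δ = [3.516e-05, 3.419e-05, 1.758e-05]  ψ = [1, 0, 1]  (obs o_4=2)
t=5: δ = [1.424e-06, 3.419e-06, 2.849e-06]  ψ = [1, 0, 1]  (obs o_5=1)
backtrack: best end state = 1; path = [2, 0, 1, 1, 0, 1]

path = [2, 0, 1, 1, 0, 1]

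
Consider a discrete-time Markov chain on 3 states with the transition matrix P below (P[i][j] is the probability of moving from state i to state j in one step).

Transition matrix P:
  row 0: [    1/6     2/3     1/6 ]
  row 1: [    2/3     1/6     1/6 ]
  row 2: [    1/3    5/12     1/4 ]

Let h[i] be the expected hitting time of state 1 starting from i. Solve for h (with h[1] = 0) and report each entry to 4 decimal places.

First-step conditioning: h[1] = 0; for i ≠ 1, h[i] = 1 + Σ_k P[i][k]·h[k].
  h[0] = 1 + 1/6·h[0] + 1/6·h[2]
  h[2] = 1 + 1/3·h[0] + 1/4·h[2]
Solving the 2×2 linear system over states ≠ 1 gives exactly h = [66/41, 0, 84/41] (h[1] = 0 is the target).

h = [1.6098, 0.0000, 2.0488]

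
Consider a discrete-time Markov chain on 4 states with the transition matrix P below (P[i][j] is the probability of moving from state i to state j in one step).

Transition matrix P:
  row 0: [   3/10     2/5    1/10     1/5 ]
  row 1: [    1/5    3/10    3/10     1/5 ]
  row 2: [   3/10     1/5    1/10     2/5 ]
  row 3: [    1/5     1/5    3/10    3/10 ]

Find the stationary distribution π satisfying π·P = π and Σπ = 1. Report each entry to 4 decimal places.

π = [0.2455, 0.2768, 0.2091, 0.2687]

Balance equations π_j = Σ_i π_i·P[i][j]:
  π_0 = 3/10·π_0 + 1/5·π_1 + 3/10·π_2 + 1/5·π_3
  π_1 = 2/5·π_0 + 3/10·π_1 + 1/5·π_2 + 1/5·π_3
  π_2 = 1/10·π_0 + 3/10·π_1 + 1/10·π_2 + 3/10·π_3
  normalize: π_0 + π_1 + π_2 + π_3 = 1
Solving the linear system gives exactly π = [27/110, 137/495, 23/110, 133/495].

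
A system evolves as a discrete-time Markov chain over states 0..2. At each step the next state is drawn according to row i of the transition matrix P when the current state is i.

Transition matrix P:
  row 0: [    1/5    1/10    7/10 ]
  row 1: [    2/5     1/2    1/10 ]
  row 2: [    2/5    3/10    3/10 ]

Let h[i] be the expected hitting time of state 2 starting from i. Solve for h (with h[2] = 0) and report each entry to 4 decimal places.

First-step conditioning: h[2] = 0; for i ≠ 2, h[i] = 1 + Σ_k P[i][k]·h[k].
  h[0] = 1 + 1/5·h[0] + 1/10·h[1]
  h[1] = 1 + 2/5·h[0] + 1/2·h[1]
Solving the 2×2 linear system over states ≠ 2 gives exactly h = [5/3, 10/3, 0] (h[2] = 0 is the target).

h = [1.6667, 3.3333, 0.0000]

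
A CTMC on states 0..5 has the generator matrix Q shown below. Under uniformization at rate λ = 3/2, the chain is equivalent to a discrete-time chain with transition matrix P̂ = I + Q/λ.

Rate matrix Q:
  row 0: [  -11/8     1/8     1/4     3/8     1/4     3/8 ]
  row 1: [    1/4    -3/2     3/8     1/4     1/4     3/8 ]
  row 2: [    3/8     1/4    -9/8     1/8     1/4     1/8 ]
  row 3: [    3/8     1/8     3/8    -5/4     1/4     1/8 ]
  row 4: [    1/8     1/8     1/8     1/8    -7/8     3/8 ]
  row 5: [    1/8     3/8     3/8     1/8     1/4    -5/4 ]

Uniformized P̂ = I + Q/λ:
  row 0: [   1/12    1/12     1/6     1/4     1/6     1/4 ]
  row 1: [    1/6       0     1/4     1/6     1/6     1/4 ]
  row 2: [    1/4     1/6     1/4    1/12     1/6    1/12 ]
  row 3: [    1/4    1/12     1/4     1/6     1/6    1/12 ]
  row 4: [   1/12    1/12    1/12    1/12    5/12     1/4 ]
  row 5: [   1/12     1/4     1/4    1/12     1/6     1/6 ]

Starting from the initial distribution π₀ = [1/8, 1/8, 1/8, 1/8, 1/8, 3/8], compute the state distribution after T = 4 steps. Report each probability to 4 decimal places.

π = [0.1485, 0.1200, 0.2008, 0.1290, 0.2218, 0.1799]

t=0: π = [0.1250, 0.1250, 0.1250, 0.1250, 0.1250, 0.3750]
t=1: π = [0.1354, 0.1458, 0.2188, 0.1250, 0.1979, 0.1771]
t=2: π = [0.1528, 0.1189, 0.2057, 0.1285, 0.2161, 0.1780]
t=3: π = [0.1489, 0.1202, 0.2012, 0.1294, 0.2207, 0.1795]
t=4: π = [0.1485, 0.1200, 0.2008, 0.1290, 0.2218, 0.1799]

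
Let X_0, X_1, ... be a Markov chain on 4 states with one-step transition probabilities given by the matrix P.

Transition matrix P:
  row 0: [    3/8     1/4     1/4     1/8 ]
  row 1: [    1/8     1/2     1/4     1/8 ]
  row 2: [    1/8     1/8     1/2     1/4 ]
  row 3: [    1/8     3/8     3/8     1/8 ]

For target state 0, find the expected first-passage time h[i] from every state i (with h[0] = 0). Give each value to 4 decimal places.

h = [0.0000, 8.0000, 8.0000, 8.0000]

First-step conditioning: h[0] = 0; for i ≠ 0, h[i] = 1 + Σ_k P[i][k]·h[k].
  h[1] = 1 + 1/2·h[1] + 1/4·h[2] + 1/8·h[3]
  h[2] = 1 + 1/8·h[1] + 1/2·h[2] + 1/4·h[3]
  h[3] = 1 + 3/8·h[1] + 3/8·h[2] + 1/8·h[3]
Solving the 3×3 linear system over states ≠ 0 gives exactly h = [0, 8, 8, 8] (h[0] = 0 is the target).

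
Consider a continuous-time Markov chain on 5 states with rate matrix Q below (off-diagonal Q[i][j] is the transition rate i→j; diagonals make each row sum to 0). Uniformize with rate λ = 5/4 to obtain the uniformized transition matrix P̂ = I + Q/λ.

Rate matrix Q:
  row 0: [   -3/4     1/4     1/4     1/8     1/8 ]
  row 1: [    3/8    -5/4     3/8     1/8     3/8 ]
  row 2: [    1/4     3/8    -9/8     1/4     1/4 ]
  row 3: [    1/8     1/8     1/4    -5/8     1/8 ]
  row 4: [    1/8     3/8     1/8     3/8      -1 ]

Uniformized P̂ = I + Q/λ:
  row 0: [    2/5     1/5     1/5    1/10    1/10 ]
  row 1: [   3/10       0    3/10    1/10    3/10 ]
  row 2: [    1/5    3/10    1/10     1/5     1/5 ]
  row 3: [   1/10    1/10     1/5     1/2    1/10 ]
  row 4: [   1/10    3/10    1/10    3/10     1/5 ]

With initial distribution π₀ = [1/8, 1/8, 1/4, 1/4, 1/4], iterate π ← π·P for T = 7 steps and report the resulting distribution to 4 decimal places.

π = [0.2188, 0.1749, 0.1822, 0.2539, 0.1702]

t=0: π = [0.1250, 0.1250, 0.2500, 0.2500, 0.2500]
t=1: π = [0.1875, 0.2000, 0.1625, 0.2750, 0.1750]
t=2: π = [0.2125, 0.1663, 0.1863, 0.2613, 0.1738]
t=3: π = [0.2156, 0.1766, 0.1806, 0.2579, 0.1693]
t=4: π = [0.2181, 0.1739, 0.1827, 0.2551, 0.1703]
t=5: π = [0.2185, 0.1750, 0.1821, 0.2544, 0.1701]
t=6: π = [0.2188, 0.1748, 0.1823, 0.2540, 0.1702]
t=7: π = [0.2188, 0.1749, 0.1822, 0.2539, 0.1702]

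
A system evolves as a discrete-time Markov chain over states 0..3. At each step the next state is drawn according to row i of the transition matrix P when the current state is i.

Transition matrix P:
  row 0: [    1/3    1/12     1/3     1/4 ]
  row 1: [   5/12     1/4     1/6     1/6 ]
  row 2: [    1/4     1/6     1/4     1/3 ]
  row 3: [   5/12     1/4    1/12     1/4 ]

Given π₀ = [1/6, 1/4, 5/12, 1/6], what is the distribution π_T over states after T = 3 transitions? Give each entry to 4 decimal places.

t=0: π = [0.1667, 0.2500, 0.4167, 0.1667]
t=1: π = [0.3333, 0.1875, 0.2153, 0.2639]
t=2: π = [0.3530, 0.1765, 0.2182, 0.2523]
t=3: π = [0.3509, 0.1730, 0.2227, 0.2535]

π = [0.3509, 0.1730, 0.2227, 0.2535]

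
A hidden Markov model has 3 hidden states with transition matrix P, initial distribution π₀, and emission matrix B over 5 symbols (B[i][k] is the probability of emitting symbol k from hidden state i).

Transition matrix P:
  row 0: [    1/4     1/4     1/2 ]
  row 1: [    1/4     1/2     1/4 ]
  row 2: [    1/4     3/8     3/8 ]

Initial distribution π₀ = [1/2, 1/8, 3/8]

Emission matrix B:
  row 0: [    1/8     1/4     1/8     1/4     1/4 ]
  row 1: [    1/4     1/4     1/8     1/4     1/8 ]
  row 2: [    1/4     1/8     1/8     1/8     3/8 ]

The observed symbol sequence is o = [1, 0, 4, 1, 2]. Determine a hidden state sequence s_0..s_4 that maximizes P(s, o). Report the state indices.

t=0: δ = [1.250e-01, 3.125e-02, 4.688e-02]  (obs o_0=1)
t=1: δ = [3.906e-03, 7.812e-03, 1.562e-02]  ψ = [0, 0, 0]  (obs o_1=0)
t=2: δ = [9.766e-04, 7.324e-04, 2.197e-03]  ψ = [2, 2, 2]  (obs o_2=4)
t=3: δ = [1.373e-04, 2.060e-04, 1.030e-04]  ψ = [2, 2, 2]  (obs o_3=1)
t=4: δ = [6.437e-06, 1.287e-05, 8.583e-06]  ψ = [1, 1, 0]  (obs o_4=2)
backtrack: best end state = 1; path = [0, 2, 2, 1, 1]

path = [0, 2, 2, 1, 1]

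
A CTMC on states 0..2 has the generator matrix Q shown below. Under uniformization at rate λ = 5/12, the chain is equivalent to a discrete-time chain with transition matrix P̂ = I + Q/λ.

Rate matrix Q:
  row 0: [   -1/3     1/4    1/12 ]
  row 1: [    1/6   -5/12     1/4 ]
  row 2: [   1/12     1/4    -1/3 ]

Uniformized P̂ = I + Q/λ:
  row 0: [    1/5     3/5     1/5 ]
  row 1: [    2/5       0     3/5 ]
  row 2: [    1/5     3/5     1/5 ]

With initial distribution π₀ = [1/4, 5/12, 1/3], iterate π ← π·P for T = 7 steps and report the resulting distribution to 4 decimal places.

π = [0.2754, 0.3738, 0.3508]

t=0: π = [0.2500, 0.4167, 0.3333]
t=1: π = [0.2833, 0.3500, 0.3667]
t=2: π = [0.2700, 0.3900, 0.3400]
t=3: π = [0.2780, 0.3660, 0.3560]
t=4: π = [0.2732, 0.3804, 0.3464]
t=5: π = [0.2761, 0.3718, 0.3522]
t=6: π = [0.2744, 0.3769, 0.3487]
t=7: π = [0.2754, 0.3738, 0.3508]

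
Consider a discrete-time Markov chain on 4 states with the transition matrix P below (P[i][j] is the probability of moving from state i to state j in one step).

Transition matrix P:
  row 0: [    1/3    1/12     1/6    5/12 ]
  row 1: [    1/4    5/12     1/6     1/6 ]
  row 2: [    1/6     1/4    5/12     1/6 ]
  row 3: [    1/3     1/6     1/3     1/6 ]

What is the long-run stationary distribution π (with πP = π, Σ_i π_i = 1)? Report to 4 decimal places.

Balance equations π_j = Σ_i π_i·P[i][j]:
  π_0 = 1/3·π_0 + 1/4·π_1 + 1/6·π_2 + 1/3·π_3
  π_1 = 1/12·π_0 + 5/12·π_1 + 1/4·π_2 + 1/6·π_3
  π_2 = 1/6·π_0 + 1/6·π_1 + 5/12·π_2 + 1/3·π_3
  normalize: π_0 + π_1 + π_2 + π_3 = 1
Solving the linear system gives exactly π = [314/1167, 260/1167, 320/1167, 91/389].

π = [0.2691, 0.2228, 0.2742, 0.2339]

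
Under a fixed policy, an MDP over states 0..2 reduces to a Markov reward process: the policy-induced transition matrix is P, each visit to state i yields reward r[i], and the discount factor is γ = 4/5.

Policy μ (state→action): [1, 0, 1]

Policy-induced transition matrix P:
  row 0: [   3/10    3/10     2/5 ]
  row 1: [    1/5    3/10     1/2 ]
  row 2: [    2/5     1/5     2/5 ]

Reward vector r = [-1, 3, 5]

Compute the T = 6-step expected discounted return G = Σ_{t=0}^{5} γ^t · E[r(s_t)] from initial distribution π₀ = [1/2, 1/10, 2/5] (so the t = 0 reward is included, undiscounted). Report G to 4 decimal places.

t=0: π = [0.5000, 0.1000, 0.4000], E[r] = 1.8000, γ^t·E[r] = 1.800000, running G = 1.800000
t=1: π = [0.3300, 0.2600, 0.4100], E[r] = 2.5000, γ^t·E[r] = 2.000000, running G = 3.800000
t=2: π = [0.3150, 0.2590, 0.4260], E[r] = 2.5920, γ^t·E[r] = 1.658880, running G = 5.458880
t=3: π = [0.3167, 0.2574, 0.4259], E[r] = 2.5850, γ^t·E[r] = 1.323520, running G = 6.782400
t=4: π = [0.3169, 0.2574, 0.4257], E[r] = 2.5841, γ^t·E[r] = 1.058439, running G = 7.840839
t=5: π = [0.3168, 0.2574, 0.4257], E[r] = 2.5842, γ^t·E[r] = 0.846774, running G = 8.687613

G = 8.6876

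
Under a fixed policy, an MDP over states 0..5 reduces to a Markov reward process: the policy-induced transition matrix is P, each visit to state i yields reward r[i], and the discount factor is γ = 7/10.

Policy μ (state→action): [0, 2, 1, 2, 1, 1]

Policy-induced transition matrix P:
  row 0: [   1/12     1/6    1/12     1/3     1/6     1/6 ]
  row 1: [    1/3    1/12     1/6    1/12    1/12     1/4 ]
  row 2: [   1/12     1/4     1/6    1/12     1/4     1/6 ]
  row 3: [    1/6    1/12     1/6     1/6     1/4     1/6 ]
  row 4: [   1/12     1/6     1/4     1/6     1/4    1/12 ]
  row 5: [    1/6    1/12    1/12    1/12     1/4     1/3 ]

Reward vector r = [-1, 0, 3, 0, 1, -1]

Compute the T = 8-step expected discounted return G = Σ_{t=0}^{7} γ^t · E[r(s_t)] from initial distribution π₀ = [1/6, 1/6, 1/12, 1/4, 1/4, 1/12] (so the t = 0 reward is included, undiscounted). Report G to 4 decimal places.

t=0: π = [0.1667, 0.1667, 0.0833, 0.2500, 0.2500, 0.0833], E[r] = 0.2500, γ^t·E[r] = 0.250000, running G = 0.250000
t=1: π = [0.1528, 0.1319, 0.1667, 0.1667, 0.2083, 0.1736], E[r] = 0.3819, γ^t·E[r] = 0.267361, running G = 0.517361
t=2: π = [0.1447, 0.1412, 0.1568, 0.1528, 0.2153, 0.1892], E[r] = 0.3519, γ^t·E[r] = 0.172407, running G = 0.689769
t=3: π = [0.1471, 0.1395, 0.1568, 0.1502, 0.2144, 0.1920], E[r] = 0.3456, γ^t·E[r] = 0.118535, running G = 0.808303
t=4: π = [0.1467, 0.1396, 0.1563, 0.1505, 0.2145, 0.1924], E[r] = 0.3442, γ^t·E[r] = 0.082633, running G = 0.890936
t=5: π = [0.1468, 0.1395, 0.1563, 0.1504, 0.2145, 0.1925], E[r] = 0.3440, γ^t·E[r] = 0.057823, running G = 0.948759
t=6: π = [0.1468, 0.1395, 0.1563, 0.1504, 0.2145, 0.1925], E[r] = 0.3440, γ^t·E[r] = 0.040476, running G = 0.989235
t=7: π = [0.1468, 0.1395, 0.1563, 0.1504, 0.2145, 0.1925], E[r] = 0.3440, γ^t·E[r] = 0.028334, running G = 1.017569

G = 1.0176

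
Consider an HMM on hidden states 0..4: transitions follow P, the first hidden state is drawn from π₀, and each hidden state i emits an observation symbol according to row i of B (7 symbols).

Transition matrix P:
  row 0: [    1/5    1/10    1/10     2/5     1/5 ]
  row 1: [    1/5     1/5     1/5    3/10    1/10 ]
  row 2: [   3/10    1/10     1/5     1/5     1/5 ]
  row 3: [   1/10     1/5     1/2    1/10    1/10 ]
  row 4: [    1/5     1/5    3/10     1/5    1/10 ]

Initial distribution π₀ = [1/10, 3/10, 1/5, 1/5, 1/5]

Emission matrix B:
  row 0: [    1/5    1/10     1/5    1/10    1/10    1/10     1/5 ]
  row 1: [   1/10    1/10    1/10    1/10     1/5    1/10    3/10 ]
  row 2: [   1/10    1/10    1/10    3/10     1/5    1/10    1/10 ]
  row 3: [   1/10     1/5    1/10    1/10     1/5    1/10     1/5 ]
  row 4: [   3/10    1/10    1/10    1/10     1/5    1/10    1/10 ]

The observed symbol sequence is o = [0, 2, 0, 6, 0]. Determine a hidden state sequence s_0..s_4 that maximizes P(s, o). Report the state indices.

path = [4, 2, 0, 3, 2]

t=0: δ = [2.000e-02, 3.000e-02, 2.000e-02, 2.000e-02, 6.000e-02]  (obs o_0=0)
t=1: δ = [2.400e-03, 1.200e-03, 1.800e-03, 1.200e-03, 6.000e-04]  ψ = [4, 4, 4, 4, 4]  (obs o_1=2)
t=2: δ = [1.080e-04, 2.400e-05, 6.000e-05, 9.600e-05, 1.440e-04]  ψ = [2, 0, 3, 0, 0]  (obs o_2=0)
t=3: δ = [5.760e-06, 8.640e-06, 4.800e-06, 8.640e-06, 2.160e-06]  ψ = [4, 4, 3, 0, 0]  (obs o_3=6)
t=4: δ = [3.456e-07, 1.728e-07, 4.320e-07, 2.592e-07, 3.456e-07]  ψ = [1, 1, 3, 1, 0]  (obs o_4=0)
backtrack: best end state = 2; path = [4, 2, 0, 3, 2]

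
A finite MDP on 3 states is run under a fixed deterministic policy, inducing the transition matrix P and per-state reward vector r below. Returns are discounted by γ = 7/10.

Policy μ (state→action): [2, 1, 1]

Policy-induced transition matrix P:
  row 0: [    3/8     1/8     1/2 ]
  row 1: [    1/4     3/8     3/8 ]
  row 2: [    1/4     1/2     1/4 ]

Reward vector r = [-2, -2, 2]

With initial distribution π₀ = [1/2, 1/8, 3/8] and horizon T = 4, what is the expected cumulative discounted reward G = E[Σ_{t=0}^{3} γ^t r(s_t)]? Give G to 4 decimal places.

t=0: π = [0.5000, 0.1250, 0.3750], E[r] = -0.5000, γ^t·E[r] = -0.500000, running G = -0.500000
t=1: π = [0.3125, 0.2969, 0.3906], E[r] = -0.4375, γ^t·E[r] = -0.306250, running G = -0.806250
t=2: π = [0.2891, 0.3457, 0.3652], E[r] = -0.5391, γ^t·E[r] = -0.264141, running G = -1.070391
t=3: π = [0.2861, 0.3484, 0.3655], E[r] = -0.5381, γ^t·E[r] = -0.184563, running G = -1.254954

G = -1.2550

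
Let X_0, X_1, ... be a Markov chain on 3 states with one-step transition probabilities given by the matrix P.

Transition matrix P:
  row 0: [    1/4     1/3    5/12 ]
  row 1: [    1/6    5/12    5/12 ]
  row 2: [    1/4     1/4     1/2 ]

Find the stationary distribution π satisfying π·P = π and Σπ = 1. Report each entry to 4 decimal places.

Balance equations π_j = Σ_i π_i·P[i][j]:
  π_0 = 1/4·π_0 + 1/6·π_1 + 1/4·π_2
  π_1 = 1/3·π_0 + 5/12·π_1 + 1/4·π_2
  normalize: π_0 + π_1 + π_2 = 1
Solving the linear system gives exactly π = [27/121, 39/121, 5/11].

π = [0.2231, 0.3223, 0.4545]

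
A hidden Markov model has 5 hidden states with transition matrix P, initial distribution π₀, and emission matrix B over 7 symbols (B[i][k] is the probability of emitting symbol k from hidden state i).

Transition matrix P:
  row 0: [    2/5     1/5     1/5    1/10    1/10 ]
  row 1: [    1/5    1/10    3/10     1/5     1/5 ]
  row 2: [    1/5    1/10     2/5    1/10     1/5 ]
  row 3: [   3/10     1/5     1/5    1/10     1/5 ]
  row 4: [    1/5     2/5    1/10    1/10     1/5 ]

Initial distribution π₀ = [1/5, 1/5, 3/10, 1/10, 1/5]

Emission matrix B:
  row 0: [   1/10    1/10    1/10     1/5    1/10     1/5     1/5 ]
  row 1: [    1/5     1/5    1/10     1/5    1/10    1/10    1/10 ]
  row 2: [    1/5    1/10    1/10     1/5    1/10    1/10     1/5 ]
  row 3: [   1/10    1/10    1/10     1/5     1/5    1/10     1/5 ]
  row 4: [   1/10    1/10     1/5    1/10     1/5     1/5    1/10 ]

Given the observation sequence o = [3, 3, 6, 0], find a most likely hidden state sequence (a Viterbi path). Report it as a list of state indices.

t=0: δ = [4.000e-02, 4.000e-02, 6.000e-02, 2.000e-02, 2.000e-02]  (obs o_0=3)
t=1: δ = [3.200e-03, 1.600e-03, 4.800e-03, 1.600e-03, 1.200e-03]  ψ = [0, 0, 2, 1, 2]  (obs o_1=3)
t=2: δ = [2.560e-04, 6.400e-05, 3.840e-04, 9.600e-05, 9.600e-05]  ψ = [0, 0, 2, 2, 2]  (obs o_2=6)
t=3: δ = [1.024e-05, 1.024e-05, 3.072e-05, 3.840e-06, 7.680e-06]  ψ = [0, 0, 2, 2, 2]  (obs o_3=0)
backtrack: best end state = 2; path = [2, 2, 2, 2]

path = [2, 2, 2, 2]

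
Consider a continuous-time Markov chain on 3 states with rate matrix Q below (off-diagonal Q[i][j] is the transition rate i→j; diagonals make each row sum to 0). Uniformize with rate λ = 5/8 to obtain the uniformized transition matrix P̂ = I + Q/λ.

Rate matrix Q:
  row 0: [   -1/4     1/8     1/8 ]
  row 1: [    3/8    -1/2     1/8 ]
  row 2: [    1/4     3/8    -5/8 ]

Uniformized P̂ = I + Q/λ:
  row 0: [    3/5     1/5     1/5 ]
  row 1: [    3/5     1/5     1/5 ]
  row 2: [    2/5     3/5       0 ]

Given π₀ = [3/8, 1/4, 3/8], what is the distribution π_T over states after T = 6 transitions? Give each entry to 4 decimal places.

π = [0.5667, 0.2666, 0.1667]

t=0: π = [0.3750, 0.2500, 0.3750]
t=1: π = [0.5250, 0.3500, 0.1250]
t=2: π = [0.5750, 0.2500, 0.1750]
t=3: π = [0.5650, 0.2700, 0.1650]
t=4: π = [0.5670, 0.2660, 0.1670]
t=5: π = [0.5666, 0.2668, 0.1666]
t=6: π = [0.5667, 0.2666, 0.1667]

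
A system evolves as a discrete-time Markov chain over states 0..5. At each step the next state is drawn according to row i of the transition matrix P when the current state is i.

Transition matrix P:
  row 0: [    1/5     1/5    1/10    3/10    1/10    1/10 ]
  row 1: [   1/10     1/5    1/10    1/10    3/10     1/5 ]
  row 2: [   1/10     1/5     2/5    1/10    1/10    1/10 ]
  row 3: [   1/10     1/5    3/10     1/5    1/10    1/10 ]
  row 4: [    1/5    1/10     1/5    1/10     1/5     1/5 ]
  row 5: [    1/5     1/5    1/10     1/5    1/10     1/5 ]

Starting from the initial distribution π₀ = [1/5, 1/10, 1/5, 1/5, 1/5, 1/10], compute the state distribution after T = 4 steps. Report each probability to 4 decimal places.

π = [0.1444, 0.1848, 0.2105, 0.1595, 0.1522, 0.1485]

t=0: π = [0.2000, 0.1000, 0.2000, 0.2000, 0.2000, 0.1000]
t=1: π = [0.1500, 0.1800, 0.2200, 0.1700, 0.1400, 0.1400]
t=2: π = [0.1430, 0.1860, 0.2140, 0.1610, 0.1500, 0.1460]
t=3: π = [0.1439, 0.1850, 0.2114, 0.1593, 0.1522, 0.1482]
t=4: π = [0.1444, 0.1848, 0.2105, 0.1595, 0.1522, 0.1485]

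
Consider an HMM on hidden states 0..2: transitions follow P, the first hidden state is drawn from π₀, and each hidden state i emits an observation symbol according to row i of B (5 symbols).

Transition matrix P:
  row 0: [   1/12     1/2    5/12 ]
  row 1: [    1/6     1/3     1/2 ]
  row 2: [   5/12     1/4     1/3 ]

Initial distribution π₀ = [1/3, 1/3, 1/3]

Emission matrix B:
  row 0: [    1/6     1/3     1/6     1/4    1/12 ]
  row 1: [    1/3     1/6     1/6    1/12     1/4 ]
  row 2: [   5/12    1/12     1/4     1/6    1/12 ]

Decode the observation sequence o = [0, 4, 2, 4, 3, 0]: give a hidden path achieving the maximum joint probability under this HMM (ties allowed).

path = [1, 1, 2, 1, 2, 2]

t=0: δ = [5.556e-02, 1.111e-01, 1.389e-01]  (obs o_0=0)
t=1: δ = [4.823e-03, 9.259e-03, 4.630e-03]  ψ = [2, 1, 1]  (obs o_1=4)
t=2: δ = [3.215e-04, 5.144e-04, 1.157e-03]  ψ = [2, 1, 1]  (obs o_2=2)
t=3: δ = [4.019e-05, 7.234e-05, 3.215e-05]  ψ = [2, 2, 2]  (obs o_3=4)
t=4: δ = [3.349e-06, 2.009e-06, 6.028e-06]  ψ = [2, 1, 1]  (obs o_4=3)
t=5: δ = [4.186e-07, 5.582e-07, 8.372e-07]  ψ = [2, 0, 2]  (obs o_5=0)
backtrack: best end state = 2; path = [1, 1, 2, 1, 2, 2]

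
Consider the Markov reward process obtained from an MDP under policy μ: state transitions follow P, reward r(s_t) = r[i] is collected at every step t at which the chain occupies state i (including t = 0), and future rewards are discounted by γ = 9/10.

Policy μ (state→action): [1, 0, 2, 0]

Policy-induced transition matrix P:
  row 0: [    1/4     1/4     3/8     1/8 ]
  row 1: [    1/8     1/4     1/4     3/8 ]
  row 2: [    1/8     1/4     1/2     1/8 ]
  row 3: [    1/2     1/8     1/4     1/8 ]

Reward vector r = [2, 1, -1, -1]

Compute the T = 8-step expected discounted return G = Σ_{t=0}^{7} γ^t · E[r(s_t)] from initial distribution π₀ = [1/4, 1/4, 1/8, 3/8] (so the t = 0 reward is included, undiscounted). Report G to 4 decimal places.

G = 0.9870

t=0: π = [0.2500, 0.2500, 0.1250, 0.3750], E[r] = 0.2500, γ^t·E[r] = 0.250000, running G = 0.250000
t=1: π = [0.2969, 0.2031, 0.3125, 0.1875], E[r] = 0.2969, γ^t·E[r] = 0.267188, running G = 0.517188
t=2: π = [0.2324, 0.2266, 0.3652, 0.1758], E[r] = 0.1504, γ^t·E[r] = 0.121816, running G = 0.639004
t=3: π = [0.2200, 0.2280, 0.3704, 0.1816], E[r] = 0.1160, γ^t·E[r] = 0.084540, running G = 0.723544
t=4: π = [0.2206, 0.2273, 0.3701, 0.1820], E[r] = 0.1164, γ^t·E[r] = 0.076386, running G = 0.799930
t=5: π = [0.2208, 0.2272, 0.3701, 0.1818], E[r] = 0.1170, γ^t·E[r] = 0.069079, running G = 0.869009
t=6: π = [0.2208, 0.2273, 0.3701, 0.1818], E[r] = 0.1169, γ^t·E[r] = 0.062129, running G = 0.931138
t=7: π = [0.2208, 0.2273, 0.3701, 0.1818], E[r] = 0.1169, γ^t·E[r] = 0.055904, running G = 0.987041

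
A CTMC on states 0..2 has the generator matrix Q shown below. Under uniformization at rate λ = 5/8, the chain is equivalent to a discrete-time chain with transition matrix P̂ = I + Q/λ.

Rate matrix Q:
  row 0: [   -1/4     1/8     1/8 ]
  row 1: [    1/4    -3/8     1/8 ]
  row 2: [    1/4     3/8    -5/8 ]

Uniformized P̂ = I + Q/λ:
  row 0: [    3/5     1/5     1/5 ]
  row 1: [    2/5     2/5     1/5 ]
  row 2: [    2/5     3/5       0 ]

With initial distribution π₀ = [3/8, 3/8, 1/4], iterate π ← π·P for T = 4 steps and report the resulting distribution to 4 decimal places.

π = [0.4998, 0.3334, 0.1668]

t=0: π = [0.3750, 0.3750, 0.2500]
t=1: π = [0.4750, 0.3750, 0.1500]
t=2: π = [0.4950, 0.3350, 0.1700]
t=3: π = [0.4990, 0.3350, 0.1660]
t=4: π = [0.4998, 0.3334, 0.1668]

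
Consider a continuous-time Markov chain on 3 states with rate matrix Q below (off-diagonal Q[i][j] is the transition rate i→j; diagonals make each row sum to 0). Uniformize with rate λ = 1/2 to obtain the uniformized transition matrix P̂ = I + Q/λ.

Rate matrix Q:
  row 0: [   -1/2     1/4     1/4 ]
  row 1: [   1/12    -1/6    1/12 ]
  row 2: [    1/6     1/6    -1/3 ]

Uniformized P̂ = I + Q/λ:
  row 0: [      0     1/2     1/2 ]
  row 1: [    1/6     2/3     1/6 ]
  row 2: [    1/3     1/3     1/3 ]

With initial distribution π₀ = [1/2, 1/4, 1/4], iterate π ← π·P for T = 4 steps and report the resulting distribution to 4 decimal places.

t=0: π = [0.5000, 0.2500, 0.2500]
t=1: π = [0.1250, 0.5000, 0.3750]
t=2: π = [0.2083, 0.5208, 0.2708]
t=3: π = [0.1771, 0.5417, 0.2813]
t=4: π = [0.1840, 0.5434, 0.2726]

π = [0.1840, 0.5434, 0.2726]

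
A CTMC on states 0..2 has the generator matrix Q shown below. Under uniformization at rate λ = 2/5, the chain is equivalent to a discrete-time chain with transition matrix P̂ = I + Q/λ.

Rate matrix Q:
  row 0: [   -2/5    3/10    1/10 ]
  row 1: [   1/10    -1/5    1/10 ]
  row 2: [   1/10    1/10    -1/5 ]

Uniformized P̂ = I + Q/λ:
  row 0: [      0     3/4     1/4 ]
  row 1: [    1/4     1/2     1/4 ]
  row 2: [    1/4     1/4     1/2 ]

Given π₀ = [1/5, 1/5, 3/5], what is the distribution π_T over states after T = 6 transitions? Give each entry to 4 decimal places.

t=0: π = [0.2000, 0.2000, 0.6000]
t=1: π = [0.2000, 0.4000, 0.4000]
t=2: π = [0.2000, 0.4500, 0.3500]
t=3: π = [0.2000, 0.4625, 0.3375]
t=4: π = [0.2000, 0.4656, 0.3344]
t=5: π = [0.2000, 0.4664, 0.3336]
t=6: π = [0.2000, 0.4666, 0.3334]

π = [0.2000, 0.4666, 0.3334]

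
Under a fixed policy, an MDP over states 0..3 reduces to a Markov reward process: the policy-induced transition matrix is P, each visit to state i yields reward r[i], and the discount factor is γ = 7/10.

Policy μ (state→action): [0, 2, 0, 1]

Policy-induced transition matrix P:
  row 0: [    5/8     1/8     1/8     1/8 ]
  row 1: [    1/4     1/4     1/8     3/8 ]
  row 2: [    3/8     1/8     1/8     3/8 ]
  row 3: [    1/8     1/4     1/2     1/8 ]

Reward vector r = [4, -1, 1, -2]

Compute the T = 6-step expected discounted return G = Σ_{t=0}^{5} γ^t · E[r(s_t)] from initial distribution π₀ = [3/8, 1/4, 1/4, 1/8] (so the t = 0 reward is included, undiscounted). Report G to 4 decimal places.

G = 3.5059

t=0: π = [0.3750, 0.2500, 0.2500, 0.1250], E[r] = 1.2500, γ^t·E[r] = 1.250000, running G = 1.250000
t=1: π = [0.4063, 0.1719, 0.1719, 0.2500], E[r] = 1.1250, γ^t·E[r] = 0.787500, running G = 2.037500
t=2: π = [0.3926, 0.1777, 0.2188, 0.2109], E[r] = 1.1895, γ^t·E[r] = 0.582832, running G = 2.620332
t=3: π = [0.3982, 0.1736, 0.2041, 0.2241], E[r] = 1.1750, γ^t·E[r] = 0.403042, running G = 3.023374
t=4: π = [0.3968, 0.1747, 0.2090, 0.2194], E[r] = 1.1828, γ^t·E[r] = 0.283983, running G = 3.307357
t=5: π = [0.3975, 0.1743, 0.2073, 0.2209], E[r] = 1.1812, γ^t·E[r] = 0.198521, running G = 3.505878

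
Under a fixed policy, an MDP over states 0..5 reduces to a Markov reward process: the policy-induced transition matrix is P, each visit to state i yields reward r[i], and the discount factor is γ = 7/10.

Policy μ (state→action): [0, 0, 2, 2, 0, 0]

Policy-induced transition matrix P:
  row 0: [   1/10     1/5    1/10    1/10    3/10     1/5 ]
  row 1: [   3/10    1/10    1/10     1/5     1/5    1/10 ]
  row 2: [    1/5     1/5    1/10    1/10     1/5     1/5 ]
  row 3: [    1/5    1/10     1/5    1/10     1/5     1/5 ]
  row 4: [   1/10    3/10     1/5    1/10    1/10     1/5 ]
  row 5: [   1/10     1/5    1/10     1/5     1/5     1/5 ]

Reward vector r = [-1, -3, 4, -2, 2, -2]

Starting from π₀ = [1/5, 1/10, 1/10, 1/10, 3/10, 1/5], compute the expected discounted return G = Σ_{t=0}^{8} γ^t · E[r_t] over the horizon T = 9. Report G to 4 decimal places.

G = -1.0849

t=0: π = [0.2000, 0.1000, 0.1000, 0.1000, 0.3000, 0.2000], E[r] = -0.1000, γ^t·E[r] = -0.100000, running G = -0.100000
t=1: π = [0.1400, 0.2100, 0.1400, 0.1300, 0.1900, 0.1900], E[r] = -0.4700, γ^t·E[r] = -0.329000, running G = -0.429000
t=2: π = [0.1690, 0.1850, 0.1320, 0.1400, 0.1950, 0.1790], E[r] = -0.4440, γ^t·E[r] = -0.217560, running G = -0.646560
t=3: π = [0.1642, 0.1870, 0.1335, 0.1364, 0.1974, 0.1815], E[r] = -0.4322, γ^t·E[r] = -0.148245, running G = -0.794805
t=4: π = [0.1644, 0.1874, 0.1334, 0.1369, 0.1967, 0.1813], E[r] = -0.4360, γ^t·E[r] = -0.104686, running G = -0.899491
t=5: π = [0.1645, 0.1872, 0.1334, 0.1369, 0.1968, 0.1813], E[r] = -0.4355, γ^t·E[r] = -0.073201, running G = -0.972691
t=6: π = [0.1645, 0.1873, 0.1334, 0.1369, 0.1968, 0.1813], E[r] = -0.4355, γ^t·E[r] = -0.051238, running G = -1.023930
t=7: π = [0.1645, 0.1873, 0.1334, 0.1369, 0.1968, 0.1813], E[r] = -0.4355, γ^t·E[r] = -0.035868, running G = -1.059798
t=8: π = [0.1645, 0.1873, 0.1334, 0.1369, 0.1968, 0.1813], E[r] = -0.4355, γ^t·E[r] = -0.025108, running G = -1.084906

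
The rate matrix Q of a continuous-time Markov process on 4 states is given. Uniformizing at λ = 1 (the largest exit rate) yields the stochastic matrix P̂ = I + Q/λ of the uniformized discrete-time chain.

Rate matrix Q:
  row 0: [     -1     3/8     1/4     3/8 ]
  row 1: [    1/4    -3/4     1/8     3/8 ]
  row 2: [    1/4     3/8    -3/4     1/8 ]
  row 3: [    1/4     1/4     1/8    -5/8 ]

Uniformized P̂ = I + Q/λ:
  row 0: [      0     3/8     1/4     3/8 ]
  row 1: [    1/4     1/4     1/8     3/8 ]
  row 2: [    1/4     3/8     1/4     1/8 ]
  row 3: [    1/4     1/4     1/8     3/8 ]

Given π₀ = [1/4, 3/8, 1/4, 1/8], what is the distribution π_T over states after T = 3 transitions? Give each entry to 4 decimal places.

π = [0.1992, 0.2969, 0.1719, 0.3320]

t=0: π = [0.2500, 0.3750, 0.2500, 0.1250]
t=1: π = [0.1875, 0.3125, 0.1875, 0.3125]
t=2: π = [0.2031, 0.2969, 0.1719, 0.3281]
t=3: π = [0.1992, 0.2969, 0.1719, 0.3320]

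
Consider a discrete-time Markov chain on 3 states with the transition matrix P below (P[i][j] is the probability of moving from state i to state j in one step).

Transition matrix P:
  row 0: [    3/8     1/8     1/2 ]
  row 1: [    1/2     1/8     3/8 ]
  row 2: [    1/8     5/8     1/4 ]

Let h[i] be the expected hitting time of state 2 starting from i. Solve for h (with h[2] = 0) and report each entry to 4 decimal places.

First-step conditioning: h[2] = 0; for i ≠ 2, h[i] = 1 + Σ_k P[i][k]·h[k].
  h[0] = 1 + 3/8·h[0] + 1/8·h[1]
  h[1] = 1 + 1/2·h[0] + 1/8·h[1]
Solving the 2×2 linear system over states ≠ 2 gives exactly h = [64/31, 72/31, 0] (h[2] = 0 is the target).

h = [2.0645, 2.3226, 0.0000]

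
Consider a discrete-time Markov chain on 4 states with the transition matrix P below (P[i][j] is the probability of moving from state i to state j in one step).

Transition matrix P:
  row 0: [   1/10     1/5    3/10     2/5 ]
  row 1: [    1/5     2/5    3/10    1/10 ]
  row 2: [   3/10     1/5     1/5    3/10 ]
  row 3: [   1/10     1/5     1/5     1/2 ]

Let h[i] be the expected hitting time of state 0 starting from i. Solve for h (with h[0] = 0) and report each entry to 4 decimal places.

First-step conditioning: h[0] = 0; for i ≠ 0, h[i] = 1 + Σ_k P[i][k]·h[k].
  h[1] = 1 + 2/5·h[1] + 3/10·h[2] + 1/10·h[3]
  h[2] = 1 + 1/5·h[1] + 1/5·h[2] + 3/10·h[3]
  h[3] = 1 + 1/5·h[1] + 1/5·h[2] + 1/2·h[3]
Solving the 3×3 linear system over states ≠ 0 gives exactly h = [0, 5, 80/17, 100/17] (h[0] = 0 is the target).

h = [0.0000, 5.0000, 4.7059, 5.8824]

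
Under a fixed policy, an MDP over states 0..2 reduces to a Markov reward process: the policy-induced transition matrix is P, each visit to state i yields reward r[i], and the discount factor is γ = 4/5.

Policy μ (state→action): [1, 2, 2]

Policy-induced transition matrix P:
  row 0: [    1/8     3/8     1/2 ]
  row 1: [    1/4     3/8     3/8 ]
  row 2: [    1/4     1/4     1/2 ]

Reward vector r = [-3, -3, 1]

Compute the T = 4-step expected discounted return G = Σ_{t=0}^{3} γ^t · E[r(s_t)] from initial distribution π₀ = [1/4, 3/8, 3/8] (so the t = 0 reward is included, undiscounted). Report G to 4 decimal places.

t=0: π = [0.2500, 0.3750, 0.3750], E[r] = -1.5000, γ^t·E[r] = -1.500000, running G = -1.500000
t=1: π = [0.2188, 0.3281, 0.4531], E[r] = -1.1875, γ^t·E[r] = -0.950000, running G = -2.450000
t=2: π = [0.2227, 0.3184, 0.4590], E[r] = -1.1641, γ^t·E[r] = -0.745000, running G = -3.195000
t=3: π = [0.2222, 0.3176, 0.4602], E[r] = -1.1592, γ^t·E[r] = -0.593500, running G = -3.788500

G = -3.7885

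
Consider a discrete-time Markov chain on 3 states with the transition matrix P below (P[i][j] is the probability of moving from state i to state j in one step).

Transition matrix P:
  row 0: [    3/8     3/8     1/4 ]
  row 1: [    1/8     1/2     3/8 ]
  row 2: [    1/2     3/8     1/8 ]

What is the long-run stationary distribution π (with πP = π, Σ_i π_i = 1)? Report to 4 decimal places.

π = [0.3016, 0.4286, 0.2698]

Balance equations π_j = Σ_i π_i·P[i][j]:
  π_0 = 3/8·π_0 + 1/8·π_1 + 1/2·π_2
  π_1 = 3/8·π_0 + 1/2·π_1 + 3/8·π_2
  normalize: π_0 + π_1 + π_2 = 1
Solving the linear system gives exactly π = [19/63, 3/7, 17/63].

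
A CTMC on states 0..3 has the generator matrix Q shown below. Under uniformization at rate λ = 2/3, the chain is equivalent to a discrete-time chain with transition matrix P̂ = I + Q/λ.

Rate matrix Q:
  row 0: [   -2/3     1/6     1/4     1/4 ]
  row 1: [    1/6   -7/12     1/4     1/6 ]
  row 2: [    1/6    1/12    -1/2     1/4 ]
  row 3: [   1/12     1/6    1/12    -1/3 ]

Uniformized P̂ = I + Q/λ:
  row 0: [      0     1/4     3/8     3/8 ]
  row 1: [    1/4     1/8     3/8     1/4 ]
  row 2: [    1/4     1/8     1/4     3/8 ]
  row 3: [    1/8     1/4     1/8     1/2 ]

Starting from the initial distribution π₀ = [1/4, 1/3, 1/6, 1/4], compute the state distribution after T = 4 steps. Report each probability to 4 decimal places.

π = [0.1601, 0.1950, 0.2442, 0.4007]

t=0: π = [0.2500, 0.3333, 0.1667, 0.2500]
t=1: π = [0.1563, 0.1875, 0.2917, 0.3646]
t=2: π = [0.1654, 0.1901, 0.2474, 0.3971]
t=3: π = [0.1590, 0.1953, 0.2448, 0.4009]
t=4: π = [0.1601, 0.1950, 0.2442, 0.4007]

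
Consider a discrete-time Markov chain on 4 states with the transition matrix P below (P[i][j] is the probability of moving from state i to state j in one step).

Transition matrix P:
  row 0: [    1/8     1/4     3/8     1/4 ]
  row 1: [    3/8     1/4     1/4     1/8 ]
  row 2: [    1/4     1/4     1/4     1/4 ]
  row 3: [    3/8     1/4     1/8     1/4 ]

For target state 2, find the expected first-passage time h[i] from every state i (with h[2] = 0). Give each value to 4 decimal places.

h = [3.4595, 3.7838, 0.0000, 4.3243]

First-step conditioning: h[2] = 0; for i ≠ 2, h[i] = 1 + Σ_k P[i][k]·h[k].
  h[0] = 1 + 1/8·h[0] + 1/4·h[1] + 1/4·h[3]
  h[1] = 1 + 3/8·h[0] + 1/4·h[1] + 1/8·h[3]
  h[3] = 1 + 3/8·h[0] + 1/4·h[1] + 1/4·h[3]
Solving the 3×3 linear system over states ≠ 2 gives exactly h = [128/37, 140/37, 0, 160/37] (h[2] = 0 is the target).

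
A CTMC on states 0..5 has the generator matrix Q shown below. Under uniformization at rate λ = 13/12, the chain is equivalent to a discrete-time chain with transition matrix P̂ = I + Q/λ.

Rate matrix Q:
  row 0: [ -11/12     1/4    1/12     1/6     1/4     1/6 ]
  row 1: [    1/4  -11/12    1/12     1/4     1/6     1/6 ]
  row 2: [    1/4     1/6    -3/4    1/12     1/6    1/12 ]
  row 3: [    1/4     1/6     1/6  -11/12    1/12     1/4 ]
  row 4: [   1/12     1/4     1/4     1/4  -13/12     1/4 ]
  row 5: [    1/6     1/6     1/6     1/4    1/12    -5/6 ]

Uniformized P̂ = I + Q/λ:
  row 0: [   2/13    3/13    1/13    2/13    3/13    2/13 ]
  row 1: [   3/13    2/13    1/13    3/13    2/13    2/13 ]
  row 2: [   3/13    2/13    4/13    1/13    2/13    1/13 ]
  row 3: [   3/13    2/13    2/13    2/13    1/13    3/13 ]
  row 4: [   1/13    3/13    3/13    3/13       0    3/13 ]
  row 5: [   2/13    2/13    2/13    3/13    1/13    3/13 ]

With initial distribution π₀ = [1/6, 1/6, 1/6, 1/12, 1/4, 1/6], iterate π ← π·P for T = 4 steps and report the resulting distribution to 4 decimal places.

t=0: π = [0.1667, 0.1667, 0.1667, 0.0833, 0.2500, 0.1667]
t=1: π = [0.1667, 0.1859, 0.1731, 0.1859, 0.1090, 0.1795]
t=2: π = [0.1874, 0.1750, 0.1617, 0.1770, 0.1218, 0.1770]
t=3: π = [0.1840, 0.1776, 0.1602, 0.1779, 0.1223, 0.1780]
t=4: π = [0.1841, 0.1774, 0.1601, 0.1783, 0.1218, 0.1783]

π = [0.1841, 0.1774, 0.1601, 0.1783, 0.1218, 0.1783]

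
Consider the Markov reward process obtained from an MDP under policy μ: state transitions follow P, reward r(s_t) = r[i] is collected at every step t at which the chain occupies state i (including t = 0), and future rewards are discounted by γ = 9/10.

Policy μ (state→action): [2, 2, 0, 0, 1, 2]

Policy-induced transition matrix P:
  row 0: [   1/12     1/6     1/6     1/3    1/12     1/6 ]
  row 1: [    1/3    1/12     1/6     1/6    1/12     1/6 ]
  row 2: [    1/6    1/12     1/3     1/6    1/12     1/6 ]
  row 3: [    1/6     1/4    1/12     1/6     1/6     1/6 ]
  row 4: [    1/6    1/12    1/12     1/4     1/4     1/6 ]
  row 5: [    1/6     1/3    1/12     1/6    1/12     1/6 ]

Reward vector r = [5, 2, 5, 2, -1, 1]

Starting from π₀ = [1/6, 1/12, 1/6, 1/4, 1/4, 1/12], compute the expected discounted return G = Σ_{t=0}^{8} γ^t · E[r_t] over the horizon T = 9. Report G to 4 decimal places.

G = 14.6554

t=0: π = [0.1667, 0.0833, 0.1667, 0.2500, 0.2500, 0.0833], E[r] = 2.1667, γ^t·E[r] = 2.166667, running G = 2.166667
t=1: π = [0.1667, 0.1597, 0.1458, 0.2153, 0.1458, 0.1667], E[r] = 2.3333, γ^t·E[r] = 2.100000, running G = 4.266667
t=2: π = [0.1794, 0.1748, 0.1470, 0.2066, 0.1256, 0.1667], E[r] = 2.4358, γ^t·E[r] = 1.972969, running G = 6.239635
t=3: π = [0.1808, 0.1744, 0.1496, 0.2070, 0.1215, 0.1667], E[r] = 2.4602, γ^t·E[r] = 1.793496, running G = 8.033132
t=4: π = [0.1807, 0.1746, 0.1503, 0.2069, 0.1208, 0.1667], E[r] = 2.4638, γ^t·E[r] = 1.616512, running G = 9.649643
t=5: π = [0.1807, 0.1745, 0.1505, 0.2068, 0.1207, 0.1667], E[r] = 2.4649, γ^t·E[r] = 1.455479, running G = 11.105122
t=6: π = [0.1807, 0.1745, 0.1506, 0.2068, 0.1207, 0.1667], E[r] = 2.4651, γ^t·E[r] = 1.310035, running G = 12.415157
t=7: π = [0.1807, 0.1745, 0.1506, 0.2068, 0.1207, 0.1667], E[r] = 2.4651, γ^t·E[r] = 1.179051, running G = 13.594208
t=8: π = [0.1807, 0.1745, 0.1506, 0.2068, 0.1207, 0.1667], E[r] = 2.4651, γ^t·E[r] = 1.061150, running G = 14.655358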